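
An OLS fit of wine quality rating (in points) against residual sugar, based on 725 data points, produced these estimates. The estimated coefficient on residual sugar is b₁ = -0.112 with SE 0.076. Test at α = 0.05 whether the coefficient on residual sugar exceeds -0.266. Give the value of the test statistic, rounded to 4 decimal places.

H₀: β₁ = -0.266 vs H₁: β₁ > -0.266.
t = (b₁ − β₁⁰)/SE = (-0.112 − (-0.266)) / 0.076 = 2.0263.
df = n − 2 = 725 − 2 = 723.
One-sided p ≈ 0.0215, which is < 0.05, so reject H₀.
There is evidence that the true slope on residual sugar exceeds -0.266 points per unit.

t = 2.0263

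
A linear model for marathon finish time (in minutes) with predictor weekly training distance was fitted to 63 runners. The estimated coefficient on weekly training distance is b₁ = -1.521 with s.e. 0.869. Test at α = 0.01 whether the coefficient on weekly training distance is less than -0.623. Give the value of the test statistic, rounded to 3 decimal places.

t = -1.033

H₀: β₁ = -0.623 vs H₁: β₁ < -0.623.
t = (b₁ − β₁⁰)/SE = (-1.521 − (-0.623)) / 0.869 = -1.033.
df = n − 2 = 63 − 2 = 61.
One-sided p ≈ 0.1528, which is ≥ 0.01, so fail to reject H₀.
The data do not give significant evidence that the true slope on weekly training distance is below -0.623 minutes per unit.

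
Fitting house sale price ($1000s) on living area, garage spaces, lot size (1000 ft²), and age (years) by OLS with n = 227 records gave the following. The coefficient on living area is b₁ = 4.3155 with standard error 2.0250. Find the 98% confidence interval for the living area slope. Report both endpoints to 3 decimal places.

df = n − k − 1 = 227 − 4 − 1 = 222.
t* = t_{0.01, 222} = 2.343262.
Margin = t* × SE = 2.343262 × 2.0250 = 4.74511.
CI: 4.3155 ± 4.74511 → (-0.430, 9.061).
With 98% confidence, each one-unit increase in living area is associated with a change of between -0.430 and 9.061 $1000s in house sale price, holding the other predictors fixed.

(-0.430, 9.061)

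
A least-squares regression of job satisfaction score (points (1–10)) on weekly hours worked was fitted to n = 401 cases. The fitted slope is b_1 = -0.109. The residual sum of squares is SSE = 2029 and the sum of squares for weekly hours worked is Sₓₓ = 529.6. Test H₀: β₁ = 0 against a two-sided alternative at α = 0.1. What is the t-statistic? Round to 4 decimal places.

MSE = SSE/(n − 2) = 2029/399 = 5.08521.
SE(b_1) = √(MSE/Sₓₓ) = √(5.08521/529.6) = 0.0979897.
t = -0.109 / 0.0979897 = -1.1124.
df = n − 2 = 399.
Two-sided p ≈ 0.2667, which is ≥ 0.1, so fail to reject H₀.
The data do not give significant evidence of an association between weekly hours worked and job satisfaction score.

t = -1.1124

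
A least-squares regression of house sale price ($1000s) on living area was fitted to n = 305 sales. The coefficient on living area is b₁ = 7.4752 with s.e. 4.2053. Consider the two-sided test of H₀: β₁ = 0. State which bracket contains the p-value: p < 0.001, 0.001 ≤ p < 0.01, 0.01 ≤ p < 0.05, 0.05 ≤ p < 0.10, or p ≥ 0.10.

t = 7.4752 / 4.2053 = 1.778.
df = n − 2 = 305 − 2 = 303.
Two-sided p = 2·P(T_{303} > |t|) ≈ 0.0765.
So 0.05 ≤ p < 0.10.

0.05 ≤ p < 0.10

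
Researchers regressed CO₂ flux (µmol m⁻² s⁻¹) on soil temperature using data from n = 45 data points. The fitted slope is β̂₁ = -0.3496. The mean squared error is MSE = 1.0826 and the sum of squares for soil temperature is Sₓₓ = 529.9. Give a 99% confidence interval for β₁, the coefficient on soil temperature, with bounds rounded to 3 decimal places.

(-0.471, -0.228)

SE(β̂₁) = √(MSE/Sₓₓ) = √(1.0826/529.9) = 0.0451999.
df = n − 2 = 43.
t* = t_{0.005, 43} = 2.695102.
Margin = t* × SE = 2.695102 × 0.0451999 = 0.12182.
CI: -0.3496 ± 0.12182 → (-0.471, -0.228).
With 99% confidence, each one-unit increase in soil temperature is associated with a change of between -0.471 and -0.228 µmol m⁻² s⁻¹ in CO₂ flux.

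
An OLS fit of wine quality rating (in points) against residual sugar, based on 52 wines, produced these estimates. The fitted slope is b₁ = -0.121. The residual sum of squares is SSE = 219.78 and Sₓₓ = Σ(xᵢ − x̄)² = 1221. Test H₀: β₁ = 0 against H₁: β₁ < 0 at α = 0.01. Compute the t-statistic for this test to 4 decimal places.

t = -2.0167

MSE = SSE/(n − 2) = 219.78/50 = 4.3956.
SE(b₁) = √(MSE/Sₓₓ) = √(4.3956/1221) = 0.06.
t = -0.121 / 0.06 = -2.0167.
df = n − 2 = 50.
One-sided p ≈ 0.0246, which is ≥ 0.01, so fail to reject H₀.
The data do not give significant evidence that the true slope on residual sugar is negative.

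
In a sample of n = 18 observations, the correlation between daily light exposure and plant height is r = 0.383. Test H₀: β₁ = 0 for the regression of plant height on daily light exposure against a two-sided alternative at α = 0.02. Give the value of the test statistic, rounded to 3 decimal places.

t = r·√(n − 2)/√(1 − r²) = 0.383·√16/√0.853311 = 1.658.
df = n − 2 = 16.
Two-sided p ≈ 0.1167, which is ≥ 0.02, so fail to reject H₀.
The data do not give significant evidence of a linear association between daily light exposure and plant height.

t = 1.658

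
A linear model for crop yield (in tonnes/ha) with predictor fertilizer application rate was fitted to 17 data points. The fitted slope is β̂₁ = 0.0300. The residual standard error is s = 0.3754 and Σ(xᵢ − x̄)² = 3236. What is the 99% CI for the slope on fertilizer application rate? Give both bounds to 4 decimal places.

SE(β̂₁) = s/√Sₓₓ = 0.3754/√3236 = 0.00659918.
df = n − 2 = 15.
t* = t_{0.005, 15} = 2.946713.
Margin = t* × SE = 2.946713 × 0.00659918 = 0.019446.
CI: 0.0300 ± 0.019446 → (0.0106, 0.0494).
With 99% confidence, each one-unit increase in fertilizer application rate is associated with a change of between 0.0106 and 0.0494 tonnes/ha in crop yield.

(0.0106, 0.0494)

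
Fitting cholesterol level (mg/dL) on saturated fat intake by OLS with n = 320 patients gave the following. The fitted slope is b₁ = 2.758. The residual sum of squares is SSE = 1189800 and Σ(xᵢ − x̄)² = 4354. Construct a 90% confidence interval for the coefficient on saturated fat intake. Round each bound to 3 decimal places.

MSE = SSE/(n − 2) = 1189800/318 = 3741.51.
SE(b₁) = √(MSE/Sₓₓ) = √(3741.51/4354) = 0.926999.
df = n − 2 = 318.
t* = t_{0.05, 318} = 1.649659.
Margin = t* × SE = 1.649659 × 0.926999 = 1.52923.
CI: 2.758 ± 1.52923 → (1.229, 4.287).
With 90% confidence, each one-unit increase in saturated fat intake is associated with a change of between 1.229 and 4.287 mg/dL in cholesterol level.

(1.229, 4.287)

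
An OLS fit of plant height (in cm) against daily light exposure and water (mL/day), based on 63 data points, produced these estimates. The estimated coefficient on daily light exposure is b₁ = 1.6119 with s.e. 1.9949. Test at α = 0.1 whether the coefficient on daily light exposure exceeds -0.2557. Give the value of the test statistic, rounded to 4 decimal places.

H₀: β₁ = -0.2557 vs H₁: β₁ > -0.2557.
t = (b₁ − β₁⁰)/SE = (1.6119 − (-0.2557)) / 1.9949 = 0.9362.
df = n − k − 1 = 63 − 2 − 1 = 60.
One-sided p ≈ 0.1765, which is ≥ 0.1, so fail to reject H₀.
The data do not give significant evidence that the true slope on daily light exposure exceeds -0.2557 cm per unit, holding the other predictors fixed.

t = 0.9362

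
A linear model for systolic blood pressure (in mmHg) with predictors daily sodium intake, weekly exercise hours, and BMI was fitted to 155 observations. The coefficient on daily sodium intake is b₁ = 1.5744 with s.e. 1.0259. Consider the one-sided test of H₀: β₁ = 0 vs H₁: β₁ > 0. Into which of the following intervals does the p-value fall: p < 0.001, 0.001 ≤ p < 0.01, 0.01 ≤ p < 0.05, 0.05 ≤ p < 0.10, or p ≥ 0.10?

t = 1.5744 / 1.0259 = 1.535.
df = n − k − 1 = 155 − 3 − 1 = 151.
One-sided p = P(T_{151} > t) ≈ 0.0635.
So 0.05 ≤ p < 0.10.

0.05 ≤ p < 0.10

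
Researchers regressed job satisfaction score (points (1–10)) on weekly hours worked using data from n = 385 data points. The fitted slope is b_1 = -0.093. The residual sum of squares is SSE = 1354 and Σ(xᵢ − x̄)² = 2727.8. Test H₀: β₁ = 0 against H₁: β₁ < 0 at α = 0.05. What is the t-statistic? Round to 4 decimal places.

MSE = SSE/(n − 2) = 1354/383 = 3.53525.
SE(b_1) = √(MSE/Sₓₓ) = √(3.53525/2727.8) = 0.0360001.
t = -0.093 / 0.0360001 = -2.5833.
df = n − 2 = 383.
One-sided p ≈ 0.0051, which is < 0.05, so reject H₀.
There is evidence that the true slope on weekly hours worked is negative.

t = -2.5833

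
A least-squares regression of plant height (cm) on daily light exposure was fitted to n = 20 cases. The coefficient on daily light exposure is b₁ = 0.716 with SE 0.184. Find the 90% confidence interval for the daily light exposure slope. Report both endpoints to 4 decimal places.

df = n − 2 = 20 − 2 = 18.
t* = t_{0.05, 18} = 1.734064.
Margin = t* × SE = 1.734064 × 0.184 = 0.319068.
CI: 0.716 ± 0.319068 → (0.3969, 1.0351).
With 90% confidence, each one-unit increase in daily light exposure is associated with a change of between 0.3969 and 1.0351 cm in plant height.

(0.3969, 1.0351)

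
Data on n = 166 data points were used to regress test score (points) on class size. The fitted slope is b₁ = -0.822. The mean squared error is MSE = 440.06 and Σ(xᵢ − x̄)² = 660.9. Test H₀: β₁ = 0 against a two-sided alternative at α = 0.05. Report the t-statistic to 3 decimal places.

t = -1.007

SE(b₁) = √(MSE/Sₓₓ) = √(440.06/660.9) = 0.815996.
t = -0.822 / 0.815996 = -1.007.
df = n − 2 = 164.
Two-sided p ≈ 0.3152, which is ≥ 0.05, so fail to reject H₀.
The data do not give significant evidence of an association between class size and test score.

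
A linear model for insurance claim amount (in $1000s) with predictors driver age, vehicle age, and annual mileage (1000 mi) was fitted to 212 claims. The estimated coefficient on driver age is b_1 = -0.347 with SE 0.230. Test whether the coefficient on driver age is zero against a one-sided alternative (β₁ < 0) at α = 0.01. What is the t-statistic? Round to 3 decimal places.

H₀: β₁ = 0 vs H₁: β₁ < 0.
t = (b_1 − β₁⁰)/SE = -0.347 / 0.230 = -1.509.
df = n − k − 1 = 212 − 3 − 1 = 208.
One-sided p ≈ 0.0664, which is ≥ 0.01, so fail to reject H₀.
The data do not give significant evidence that the true slope on driver age is negative, holding the other predictors fixed.

t = -1.509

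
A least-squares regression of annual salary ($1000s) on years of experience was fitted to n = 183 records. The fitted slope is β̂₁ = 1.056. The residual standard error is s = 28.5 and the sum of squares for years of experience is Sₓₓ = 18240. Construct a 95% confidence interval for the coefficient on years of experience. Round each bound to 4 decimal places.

SE(β̂₁) = s/√Sₓₓ = 28.5/√18240 = 0.211024.
df = n − 2 = 181.
t* = t_{0.025, 181} = 1.973157.
Margin = t* × SE = 1.973157 × 0.211024 = 0.416384.
CI: 1.056 ± 0.416384 → (0.6396, 1.4724).
With 95% confidence, each one-unit increase in years of experience is associated with a change of between 0.6396 and 1.4724 $1000s in annual salary.

(0.6396, 1.4724)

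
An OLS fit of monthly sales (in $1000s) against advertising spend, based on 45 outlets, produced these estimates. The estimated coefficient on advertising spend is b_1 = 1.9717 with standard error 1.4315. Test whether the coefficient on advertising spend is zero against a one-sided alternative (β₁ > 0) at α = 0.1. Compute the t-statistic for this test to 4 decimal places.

t = 1.3774

H₀: β₁ = 0 vs H₁: β₁ > 0.
t = (b_1 − β₁⁰)/SE = 1.9717 / 1.4315 = 1.3774.
df = n − 2 = 45 − 2 = 43.
One-sided p ≈ 0.0878, which is < 0.1, so reject H₀.
There is evidence that the true slope on advertising spend is positive.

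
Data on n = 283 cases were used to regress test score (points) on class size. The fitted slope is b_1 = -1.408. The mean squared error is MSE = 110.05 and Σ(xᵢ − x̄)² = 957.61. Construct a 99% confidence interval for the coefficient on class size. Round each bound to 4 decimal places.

SE(b_1) = √(MSE/Sₓₓ) = √(110.05/957.61) = 0.339001.
df = n − 2 = 281.
t* = t_{0.005, 281} = 2.593438.
Margin = t* × SE = 2.593438 × 0.339001 = 0.879178.
CI: -1.408 ± 0.879178 → (-2.2872, -0.5288).
With 99% confidence, each one-unit increase in class size is associated with a change of between -2.2872 and -0.5288 points in test score.

(-2.2872, -0.5288)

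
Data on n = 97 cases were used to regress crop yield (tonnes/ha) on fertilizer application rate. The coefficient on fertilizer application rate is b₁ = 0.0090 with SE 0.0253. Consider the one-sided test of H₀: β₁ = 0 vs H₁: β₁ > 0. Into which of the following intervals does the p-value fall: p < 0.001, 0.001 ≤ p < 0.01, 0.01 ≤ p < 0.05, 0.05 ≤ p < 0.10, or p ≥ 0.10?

t = 0.0090 / 0.0253 = 0.356.
df = n − 2 = 97 − 2 = 95.
One-sided p = P(T_{95} > t) ≈ 0.3614.
So p ≥ 0.10.

p ≥ 0.10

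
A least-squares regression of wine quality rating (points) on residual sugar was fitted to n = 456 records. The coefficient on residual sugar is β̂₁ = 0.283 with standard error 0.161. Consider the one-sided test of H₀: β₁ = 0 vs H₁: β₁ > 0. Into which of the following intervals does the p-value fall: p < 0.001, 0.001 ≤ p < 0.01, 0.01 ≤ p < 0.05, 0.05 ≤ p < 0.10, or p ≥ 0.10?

0.01 ≤ p < 0.05

t = 0.283 / 0.161 = 1.758.
df = n − 2 = 456 − 2 = 454.
One-sided p = P(T_{454} > t) ≈ 0.0397.
So 0.01 ≤ p < 0.05.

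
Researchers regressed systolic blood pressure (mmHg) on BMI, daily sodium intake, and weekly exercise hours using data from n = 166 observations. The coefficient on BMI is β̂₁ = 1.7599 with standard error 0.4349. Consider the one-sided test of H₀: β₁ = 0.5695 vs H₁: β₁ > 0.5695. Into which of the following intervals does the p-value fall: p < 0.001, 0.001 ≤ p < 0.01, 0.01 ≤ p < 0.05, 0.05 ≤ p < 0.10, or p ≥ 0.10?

t = (1.7599 − 0.5695) / 0.4349 = 2.737.
df = n − k − 1 = 166 − 3 − 1 = 162.
One-sided p = P(T_{162} > t) ≈ 0.0034.
So 0.001 ≤ p < 0.01.

0.001 ≤ p < 0.01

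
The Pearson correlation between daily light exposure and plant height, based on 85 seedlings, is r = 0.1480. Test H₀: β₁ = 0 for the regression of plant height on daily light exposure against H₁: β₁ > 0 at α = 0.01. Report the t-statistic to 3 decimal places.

t = r·√(n − 2)/√(1 − r²) = 0.1480·√83/√0.978096 = 1.363.
df = n − 2 = 83.
One-sided p ≈ 0.0882, which is ≥ 0.01, so fail to reject H₀.
The data do not give significant evidence of a linear association between daily light exposure and plant height.

t = 1.363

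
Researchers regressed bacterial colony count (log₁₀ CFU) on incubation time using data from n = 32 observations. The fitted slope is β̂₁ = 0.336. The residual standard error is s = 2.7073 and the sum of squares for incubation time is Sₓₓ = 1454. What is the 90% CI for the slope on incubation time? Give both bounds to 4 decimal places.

SE(β̂₁) = s/√Sₓₓ = 2.7073/√1454 = 0.0709993.
df = n − 2 = 30.
t* = t_{0.05, 30} = 1.697261.
Margin = t* × SE = 1.697261 × 0.0709993 = 0.120504.
CI: 0.336 ± 0.120504 → (0.2155, 0.4565).
With 90% confidence, each one-unit increase in incubation time is associated with a change of between 0.2155 and 0.4565 log₁₀ CFU in bacterial colony count.

(0.2155, 0.4565)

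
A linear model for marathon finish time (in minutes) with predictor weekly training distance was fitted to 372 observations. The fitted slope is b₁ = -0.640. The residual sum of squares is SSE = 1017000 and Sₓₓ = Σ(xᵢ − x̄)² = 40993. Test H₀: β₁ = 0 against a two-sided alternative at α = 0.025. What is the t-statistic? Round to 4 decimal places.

t = -2.4716

MSE = SSE/(n − 2) = 1017000/370 = 2748.65.
SE(b₁) = √(MSE/Sₓₓ) = √(2748.65/40993) = 0.258943.
t = -0.640 / 0.258943 = -2.4716.
df = n − 2 = 370.
Two-sided p ≈ 0.0139, which is < 0.025, so reject H₀.
There is evidence that weekly training distance is associated with marathon finish time.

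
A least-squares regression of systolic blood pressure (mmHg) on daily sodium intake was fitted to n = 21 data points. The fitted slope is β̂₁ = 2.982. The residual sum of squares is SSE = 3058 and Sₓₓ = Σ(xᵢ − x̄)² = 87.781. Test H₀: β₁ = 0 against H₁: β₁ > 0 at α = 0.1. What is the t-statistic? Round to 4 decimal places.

MSE = SSE/(n − 2) = 3058/19 = 160.947.
SE(β̂₁) = √(MSE/Sₓₓ) = √(160.947/87.781) = 1.35407.
t = 2.982 / 1.35407 = 2.2022.
df = n − 2 = 19.
One-sided p ≈ 0.0201, which is < 0.1, so reject H₀.
There is evidence that the true slope on daily sodium intake is positive.

t = 2.2022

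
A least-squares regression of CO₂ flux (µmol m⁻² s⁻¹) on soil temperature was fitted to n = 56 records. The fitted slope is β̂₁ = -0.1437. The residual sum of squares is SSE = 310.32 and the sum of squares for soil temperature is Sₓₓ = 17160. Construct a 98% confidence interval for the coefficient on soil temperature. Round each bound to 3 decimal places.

(-0.188, -0.100)

MSE = SSE/(n − 2) = 310.32/54 = 5.74667.
SE(β̂₁) = √(MSE/Sₓₓ) = √(5.74667/17160) = 0.0182999.
df = n − 2 = 54.
t* = t_{0.01, 54} = 2.39741.
Margin = t* × SE = 2.39741 × 0.0182999 = 0.04387.
CI: -0.1437 ± 0.04387 → (-0.188, -0.100).
With 98% confidence, each one-unit increase in soil temperature is associated with a change of between -0.188 and -0.100 µmol m⁻² s⁻¹ in CO₂ flux.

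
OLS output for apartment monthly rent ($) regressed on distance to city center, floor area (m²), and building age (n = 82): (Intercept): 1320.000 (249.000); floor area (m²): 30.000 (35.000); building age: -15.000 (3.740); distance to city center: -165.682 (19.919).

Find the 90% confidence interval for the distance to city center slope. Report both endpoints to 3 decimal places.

Read off: b = -165.682, SE = 19.919 for distance to city center.
df = n − k − 1 = 82 − 3 − 1 = 78.
t* = t_{0.05, 78} = 1.664625.
Margin = t* × SE = 1.664625 × 19.919 = 33.15766.
CI: -165.682 ± 33.15766 → (-198.840, -132.524).

(-198.840, -132.524)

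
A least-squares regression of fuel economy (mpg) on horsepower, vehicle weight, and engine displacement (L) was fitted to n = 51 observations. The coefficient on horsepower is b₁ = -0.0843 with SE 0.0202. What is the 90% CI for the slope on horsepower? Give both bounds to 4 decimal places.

(-0.1182, -0.0504)

df = n − k − 1 = 51 − 3 − 1 = 47.
t* = t_{0.05, 47} = 1.677927.
Margin = t* × SE = 1.677927 × 0.0202 = 0.033894.
CI: -0.0843 ± 0.033894 → (-0.1182, -0.0504).
With 90% confidence, each one-unit increase in horsepower is associated with a change of between -0.1182 and -0.0504 mpg in fuel economy, holding the other predictors fixed.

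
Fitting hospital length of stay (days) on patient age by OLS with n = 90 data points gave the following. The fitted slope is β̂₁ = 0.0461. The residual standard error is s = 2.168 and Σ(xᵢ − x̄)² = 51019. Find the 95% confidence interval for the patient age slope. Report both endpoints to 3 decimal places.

(0.027, 0.065)

SE(β̂₁) = s/√Sₓₓ = 2.168/√51019 = 0.00959828.
df = n − 2 = 88.
t* = t_{0.025, 88} = 1.98729.
Margin = t* × SE = 1.98729 × 0.00959828 = 0.01907.
CI: 0.0461 ± 0.01907 → (0.027, 0.065).
With 95% confidence, each one-unit increase in patient age is associated with a change of between 0.027 and 0.065 days in hospital length of stay.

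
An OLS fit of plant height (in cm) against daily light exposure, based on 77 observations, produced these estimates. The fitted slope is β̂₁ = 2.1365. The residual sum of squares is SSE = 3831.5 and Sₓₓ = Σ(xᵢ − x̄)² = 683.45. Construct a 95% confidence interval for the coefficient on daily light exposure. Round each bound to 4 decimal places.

MSE = SSE/(n − 2) = 3831.5/75 = 51.0867.
SE(β̂₁) = √(MSE/Sₓₓ) = √(51.0867/683.45) = 0.273401.
df = n − 2 = 75.
t* = t_{0.025, 75} = 1.992102.
Margin = t* × SE = 1.992102 × 0.273401 = 0.544643.
CI: 2.1365 ± 0.544643 → (1.5919, 2.6811).
With 95% confidence, each one-unit increase in daily light exposure is associated with a change of between 1.5919 and 2.6811 cm in plant height.

(1.5919, 2.6811)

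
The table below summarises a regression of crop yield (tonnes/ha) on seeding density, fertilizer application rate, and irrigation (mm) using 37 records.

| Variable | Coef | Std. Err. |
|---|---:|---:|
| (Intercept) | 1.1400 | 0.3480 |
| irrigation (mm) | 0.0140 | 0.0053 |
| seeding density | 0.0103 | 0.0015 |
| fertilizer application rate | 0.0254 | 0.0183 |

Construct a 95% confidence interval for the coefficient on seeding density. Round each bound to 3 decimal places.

Read off: b = 0.0103, SE = 0.0015 for seeding density.
df = n − k − 1 = 37 − 3 − 1 = 33.
t* = t_{0.025, 33} = 2.034515.
Margin = t* × SE = 2.034515 × 0.0015 = 0.00305.
CI: 0.0103 ± 0.00305 → (0.007, 0.013).

(0.007, 0.013)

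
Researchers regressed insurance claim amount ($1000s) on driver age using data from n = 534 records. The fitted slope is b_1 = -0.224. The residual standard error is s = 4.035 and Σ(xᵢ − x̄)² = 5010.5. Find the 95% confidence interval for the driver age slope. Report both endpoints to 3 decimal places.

(-0.336, -0.112)

SE(b_1) = s/√Sₓₓ = 4.035/√5010.5 = 0.0570037.
df = n − 2 = 532.
t* = t_{0.025, 532} = 1.964433.
Margin = t* × SE = 1.964433 × 0.0570037 = 0.11198.
CI: -0.224 ± 0.11198 → (-0.336, -0.112).
With 95% confidence, each one-unit increase in driver age is associated with a change of between -0.336 and -0.112 $1000s in insurance claim amount.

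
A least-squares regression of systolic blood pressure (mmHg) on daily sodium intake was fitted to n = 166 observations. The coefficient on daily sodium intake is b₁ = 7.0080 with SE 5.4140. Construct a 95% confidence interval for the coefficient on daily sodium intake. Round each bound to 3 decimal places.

df = n − 2 = 166 − 2 = 164.
t* = t_{0.025, 164} = 1.974535.
Margin = t* × SE = 1.974535 × 5.4140 = 10.69013.
CI: 7.0080 ± 10.69013 → (-3.682, 17.698).
With 95% confidence, each one-unit increase in daily sodium intake is associated with a change of between -3.682 and 17.698 mmHg in systolic blood pressure.

(-3.682, 17.698)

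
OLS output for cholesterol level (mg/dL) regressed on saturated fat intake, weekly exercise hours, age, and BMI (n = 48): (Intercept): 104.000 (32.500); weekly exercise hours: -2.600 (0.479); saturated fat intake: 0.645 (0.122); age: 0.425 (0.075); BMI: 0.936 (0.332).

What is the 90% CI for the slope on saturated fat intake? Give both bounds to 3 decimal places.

Read off: b = 0.645, SE = 0.122 for saturated fat intake.
df = n − k − 1 = 48 − 4 − 1 = 43.
t* = t_{0.05, 43} = 1.681071.
Margin = t* × SE = 1.681071 × 0.122 = 0.20509.
CI: 0.645 ± 0.20509 → (0.440, 0.850).

(0.440, 0.850)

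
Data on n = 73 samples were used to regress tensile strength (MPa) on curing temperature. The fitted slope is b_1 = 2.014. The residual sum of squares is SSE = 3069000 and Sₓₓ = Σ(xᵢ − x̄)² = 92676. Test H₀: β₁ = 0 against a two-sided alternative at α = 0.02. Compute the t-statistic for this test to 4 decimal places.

MSE = SSE/(n − 2) = 3069000/71 = 43225.4.
SE(b_1) = √(MSE/Sₓₓ) = √(43225.4/92676) = 0.682945.
t = 2.014 / 0.682945 = 2.9490.
df = n − 2 = 71.
Two-sided p ≈ 0.0043, which is < 0.02, so reject H₀.
There is evidence that curing temperature is associated with tensile strength.

t = 2.9490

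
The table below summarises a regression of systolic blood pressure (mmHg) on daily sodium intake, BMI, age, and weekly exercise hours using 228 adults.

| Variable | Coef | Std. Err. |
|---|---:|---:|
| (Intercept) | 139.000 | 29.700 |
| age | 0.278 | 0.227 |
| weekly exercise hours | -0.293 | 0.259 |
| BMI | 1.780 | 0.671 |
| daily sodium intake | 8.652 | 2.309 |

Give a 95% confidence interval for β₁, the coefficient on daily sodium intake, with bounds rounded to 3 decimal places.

(4.102, 13.202)

Read off: b = 8.652, SE = 2.309 for daily sodium intake.
df = n − k − 1 = 228 − 4 − 1 = 223.
t* = t_{0.025, 223} = 1.970659.
Margin = t* × SE = 1.970659 × 2.309 = 4.55025.
CI: 8.652 ± 4.55025 → (4.102, 13.202).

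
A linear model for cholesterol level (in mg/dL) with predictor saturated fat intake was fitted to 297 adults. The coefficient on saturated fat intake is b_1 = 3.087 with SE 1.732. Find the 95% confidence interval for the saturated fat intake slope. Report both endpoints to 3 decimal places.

(-0.322, 6.496)

df = n − 2 = 297 − 2 = 295.
t* = t_{0.025, 295} = 1.968038.
Margin = t* × SE = 1.968038 × 1.732 = 3.40864.
CI: 3.087 ± 3.40864 → (-0.322, 6.496).
With 95% confidence, each one-unit increase in saturated fat intake is associated with a change of between -0.322 and 6.496 mg/dL in cholesterol level.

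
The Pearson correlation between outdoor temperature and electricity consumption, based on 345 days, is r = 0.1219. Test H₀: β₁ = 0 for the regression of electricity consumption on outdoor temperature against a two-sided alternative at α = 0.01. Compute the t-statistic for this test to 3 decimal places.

t = 2.275

t = r·√(n − 2)/√(1 − r²) = 0.1219·√343/√0.98514 = 2.275.
df = n − 2 = 343.
Two-sided p ≈ 0.0235, which is ≥ 0.01, so fail to reject H₀.
The data do not give significant evidence of a linear association between outdoor temperature and electricity consumption.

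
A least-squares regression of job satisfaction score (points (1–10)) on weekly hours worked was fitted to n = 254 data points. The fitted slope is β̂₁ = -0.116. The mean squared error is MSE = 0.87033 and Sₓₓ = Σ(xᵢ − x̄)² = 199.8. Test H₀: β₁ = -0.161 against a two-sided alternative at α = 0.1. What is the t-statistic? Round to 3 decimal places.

SE(β̂₁) = √(MSE/Sₓₓ) = √(0.87033/199.8) = 0.066.
t = (-0.116 − (-0.161)) / 0.066 = 0.682.
df = n − 2 = 252.
Two-sided p ≈ 0.4960, which is ≥ 0.1, so fail to reject H₀.
The data are consistent with a true slope of -0.161 points (1–10) per unit of weekly hours worked.

t = 0.682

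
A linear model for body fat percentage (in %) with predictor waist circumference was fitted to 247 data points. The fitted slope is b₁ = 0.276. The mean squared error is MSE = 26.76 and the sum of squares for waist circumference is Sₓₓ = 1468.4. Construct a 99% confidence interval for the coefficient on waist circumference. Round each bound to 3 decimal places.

SE(b₁) = √(MSE/Sₓₓ) = √(26.76/1468.4) = 0.134996.
df = n − 2 = 245.
t* = t_{0.005, 245} = 2.596045.
Margin = t* × SE = 2.596045 × 0.134996 = 0.35046.
CI: 0.276 ± 0.35046 → (-0.074, 0.626).
With 99% confidence, each one-unit increase in waist circumference is associated with a change of between -0.074 and 0.626 % in body fat percentage.

(-0.074, 0.626)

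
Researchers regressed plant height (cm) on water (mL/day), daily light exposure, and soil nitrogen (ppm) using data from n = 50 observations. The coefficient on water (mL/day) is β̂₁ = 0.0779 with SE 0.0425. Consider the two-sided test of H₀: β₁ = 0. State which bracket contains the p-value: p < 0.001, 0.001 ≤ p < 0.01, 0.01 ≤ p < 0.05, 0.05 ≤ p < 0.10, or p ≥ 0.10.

t = 0.0779 / 0.0425 = 1.833.
df = n − k − 1 = 50 − 3 − 1 = 46.
Two-sided p = 2·P(T_{46} > |t|) ≈ 0.0733.
So 0.05 ≤ p < 0.10.

0.05 ≤ p < 0.10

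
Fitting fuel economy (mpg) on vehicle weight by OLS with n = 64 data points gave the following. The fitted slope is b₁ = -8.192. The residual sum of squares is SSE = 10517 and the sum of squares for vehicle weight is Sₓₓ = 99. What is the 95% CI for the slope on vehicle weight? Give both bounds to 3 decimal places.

(-10.809, -5.575)

MSE = SSE/(n − 2) = 10517/62 = 169.629.
SE(b₁) = √(MSE/Sₓₓ) = √(169.629/99) = 1.30898.
df = n − 2 = 62.
t* = t_{0.025, 62} = 1.998972.
Margin = t* × SE = 1.998972 × 1.30898 = 2.61661.
CI: -8.192 ± 2.61661 → (-10.809, -5.575).
With 95% confidence, each one-unit increase in vehicle weight is associated with a change of between -10.809 and -5.575 mpg in fuel economy.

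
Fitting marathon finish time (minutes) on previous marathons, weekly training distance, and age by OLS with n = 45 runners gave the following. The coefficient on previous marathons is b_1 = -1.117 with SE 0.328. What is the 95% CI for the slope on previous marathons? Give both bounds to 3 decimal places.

(-1.779, -0.455)

df = n − k − 1 = 45 − 3 − 1 = 41.
t* = t_{0.025, 41} = 2.019541.
Margin = t* × SE = 2.019541 × 0.328 = 0.66241.
CI: -1.117 ± 0.66241 → (-1.779, -0.455).
With 95% confidence, each one-unit increase in previous marathons is associated with a change of between -1.779 and -0.455 minutes in marathon finish time, holding the other predictors fixed.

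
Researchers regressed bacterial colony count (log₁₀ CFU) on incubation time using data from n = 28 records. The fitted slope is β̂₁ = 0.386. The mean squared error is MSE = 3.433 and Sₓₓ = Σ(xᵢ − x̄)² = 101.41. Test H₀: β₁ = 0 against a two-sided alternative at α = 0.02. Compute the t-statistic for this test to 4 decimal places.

t = 2.0979

SE(β̂₁) = √(MSE/Sₓₓ) = √(3.433/101.41) = 0.183991.
t = 0.386 / 0.183991 = 2.0979.
df = n − 2 = 26.
Two-sided p ≈ 0.0458, which is ≥ 0.02, so fail to reject H₀.
The data do not give significant evidence of an association between incubation time and bacterial colony count.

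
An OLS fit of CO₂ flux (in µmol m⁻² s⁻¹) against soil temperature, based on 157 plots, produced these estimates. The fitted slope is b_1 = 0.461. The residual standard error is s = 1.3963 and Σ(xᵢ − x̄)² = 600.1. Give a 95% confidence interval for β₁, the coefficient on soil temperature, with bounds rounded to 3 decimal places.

SE(b_1) = s/√Sₓₓ = 1.3963/√600.1 = 0.056999.
df = n − 2 = 155.
t* = t_{0.025, 155} = 1.975387.
Margin = t* × SE = 1.975387 × 0.056999 = 0.11260.
CI: 0.461 ± 0.11260 → (0.348, 0.574).
With 95% confidence, each one-unit increase in soil temperature is associated with a change of between 0.348 and 0.574 µmol m⁻² s⁻¹ in CO₂ flux.

(0.348, 0.574)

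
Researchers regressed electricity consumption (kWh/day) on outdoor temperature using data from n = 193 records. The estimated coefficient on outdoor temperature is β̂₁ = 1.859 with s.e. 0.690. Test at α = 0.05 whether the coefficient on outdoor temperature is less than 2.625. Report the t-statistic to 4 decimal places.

H₀: β₁ = 2.625 vs H₁: β₁ < 2.625.
t = (β̂₁ − β₁⁰)/SE = (1.859 − 2.625) / 0.690 = -1.1101.
df = n − 2 = 193 − 2 = 191.
One-sided p ≈ 0.1342, which is ≥ 0.05, so fail to reject H₀.
The data do not give significant evidence that the true slope on outdoor temperature is below 2.625 kWh/day per unit.

t = -1.1101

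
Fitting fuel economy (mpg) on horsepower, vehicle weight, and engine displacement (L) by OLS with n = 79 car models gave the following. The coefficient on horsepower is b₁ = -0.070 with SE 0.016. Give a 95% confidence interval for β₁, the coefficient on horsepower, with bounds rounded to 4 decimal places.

(-0.1019, -0.0381)

df = n − k − 1 = 79 − 3 − 1 = 75.
t* = t_{0.025, 75} = 1.992102.
Margin = t* × SE = 1.992102 × 0.016 = 0.031874.
CI: -0.070 ± 0.031874 → (-0.1019, -0.0381).
With 95% confidence, each one-unit increase in horsepower is associated with a change of between -0.1019 and -0.0381 mpg in fuel economy, holding the other predictors fixed.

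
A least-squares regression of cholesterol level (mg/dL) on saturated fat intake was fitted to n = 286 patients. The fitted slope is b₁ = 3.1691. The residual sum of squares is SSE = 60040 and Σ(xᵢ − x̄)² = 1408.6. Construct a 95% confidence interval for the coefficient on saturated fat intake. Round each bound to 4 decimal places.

MSE = SSE/(n − 2) = 60040/284 = 211.408.
SE(b₁) = √(MSE/Sₓₓ) = √(211.408/1408.6) = 0.387407.
df = n − 2 = 284.
t* = t_{0.025, 284} = 1.968352.
Margin = t* × SE = 1.968352 × 0.387407 = 0.762553.
CI: 3.1691 ± 0.762553 → (2.4065, 3.9317).
With 95% confidence, each one-unit increase in saturated fat intake is associated with a change of between 2.4065 and 3.9317 mg/dL in cholesterol level.

(2.4065, 3.9317)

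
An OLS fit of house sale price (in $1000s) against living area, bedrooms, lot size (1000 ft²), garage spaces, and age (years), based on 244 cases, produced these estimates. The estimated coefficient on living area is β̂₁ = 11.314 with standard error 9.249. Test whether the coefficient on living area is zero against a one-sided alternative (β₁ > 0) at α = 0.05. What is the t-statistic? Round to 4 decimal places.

t = 1.2233

H₀: β₁ = 0 vs H₁: β₁ > 0.
t = (β̂₁ − β₁⁰)/SE = 11.314 / 9.249 = 1.2233.
df = n − k − 1 = 244 − 5 − 1 = 238.
One-sided p ≈ 0.1112, which is ≥ 0.05, so fail to reject H₀.
The data do not give significant evidence that the true slope on living area is positive, holding the other predictors fixed.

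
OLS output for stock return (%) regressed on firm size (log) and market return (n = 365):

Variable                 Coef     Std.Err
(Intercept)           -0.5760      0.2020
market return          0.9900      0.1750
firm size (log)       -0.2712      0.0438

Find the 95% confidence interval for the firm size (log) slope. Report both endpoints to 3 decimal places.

Read off: b = -0.2712, SE = 0.0438 for firm size (log).
df = n − k − 1 = 365 − 2 − 1 = 362.
t* = t_{0.025, 362} = 1.966539.
Margin = t* × SE = 1.966539 × 0.0438 = 0.08613.
CI: -0.2712 ± 0.08613 → (-0.357, -0.185).

(-0.357, -0.185)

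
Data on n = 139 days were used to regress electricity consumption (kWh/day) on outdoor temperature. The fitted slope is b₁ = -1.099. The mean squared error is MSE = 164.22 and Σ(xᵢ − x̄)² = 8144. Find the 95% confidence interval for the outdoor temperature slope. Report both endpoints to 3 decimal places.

SE(b₁) = √(MSE/Sₓₓ) = √(164.22/8144) = 0.142002.
df = n − 2 = 137.
t* = t_{0.025, 137} = 1.977431.
Margin = t* × SE = 1.977431 × 0.142002 = 0.28080.
CI: -1.099 ± 0.28080 → (-1.380, -0.818).
With 95% confidence, each one-unit increase in outdoor temperature is associated with a change of between -1.380 and -0.818 kWh/day in electricity consumption.

(-1.380, -0.818)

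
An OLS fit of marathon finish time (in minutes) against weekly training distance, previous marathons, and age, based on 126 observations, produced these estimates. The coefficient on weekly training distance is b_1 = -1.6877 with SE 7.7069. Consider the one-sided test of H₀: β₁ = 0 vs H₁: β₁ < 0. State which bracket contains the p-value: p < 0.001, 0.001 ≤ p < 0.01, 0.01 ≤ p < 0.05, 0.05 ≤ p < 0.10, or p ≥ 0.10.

t = -1.6877 / 7.7069 = -0.219.
df = n − k − 1 = 126 − 3 − 1 = 122.
One-sided p = P(T_{122} < t) ≈ 0.4135.
So p ≥ 0.10.

p ≥ 0.10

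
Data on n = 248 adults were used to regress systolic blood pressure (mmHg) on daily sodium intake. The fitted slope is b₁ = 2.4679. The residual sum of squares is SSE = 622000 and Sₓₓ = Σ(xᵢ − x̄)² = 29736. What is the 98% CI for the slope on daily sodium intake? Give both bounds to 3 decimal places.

(1.785, 3.151)

MSE = SSE/(n − 2) = 622000/246 = 2528.46.
SE(b₁) = √(MSE/Sₓₓ) = √(2528.46/29736) = 0.291599.
df = n − 2 = 246.
t* = t_{0.01, 246} = 2.341602.
Margin = t* × SE = 2.341602 × 0.291599 = 0.68281.
CI: 2.4679 ± 0.68281 → (1.785, 3.151).
With 98% confidence, each one-unit increase in daily sodium intake is associated with a change of between 1.785 and 3.151 mmHg in systolic blood pressure.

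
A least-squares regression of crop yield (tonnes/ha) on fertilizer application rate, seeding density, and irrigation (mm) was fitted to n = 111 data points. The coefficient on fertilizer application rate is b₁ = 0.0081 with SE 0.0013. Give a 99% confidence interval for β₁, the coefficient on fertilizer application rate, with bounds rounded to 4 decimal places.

(0.0047, 0.0115)

df = n − k − 1 = 111 − 3 − 1 = 107.
t* = t_{0.005, 107} = 2.62256.
Margin = t* × SE = 2.62256 × 0.0013 = 0.003409.
CI: 0.0081 ± 0.003409 → (0.0047, 0.0115).
With 99% confidence, each one-unit increase in fertilizer application rate is associated with a change of between 0.0047 and 0.0115 tonnes/ha in crop yield, holding the other predictors fixed.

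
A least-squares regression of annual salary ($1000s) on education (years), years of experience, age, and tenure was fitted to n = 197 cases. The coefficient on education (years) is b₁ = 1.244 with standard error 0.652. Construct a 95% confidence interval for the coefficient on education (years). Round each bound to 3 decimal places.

(-0.042, 2.530)

df = n − k − 1 = 197 − 4 − 1 = 192.
t* = t_{0.025, 192} = 1.972396.
Margin = t* × SE = 1.972396 × 0.652 = 1.28600.
CI: 1.244 ± 1.28600 → (-0.042, 2.530).
With 95% confidence, each one-unit increase in education (years) is associated with a change of between -0.042 and 2.530 $1000s in annual salary, holding the other predictors fixed.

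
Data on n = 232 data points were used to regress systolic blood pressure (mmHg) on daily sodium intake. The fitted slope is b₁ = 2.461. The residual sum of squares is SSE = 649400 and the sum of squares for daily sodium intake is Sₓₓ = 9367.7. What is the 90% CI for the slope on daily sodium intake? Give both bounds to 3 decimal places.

MSE = SSE/(n − 2) = 649400/230 = 2823.48.
SE(b₁) = √(MSE/Sₓₓ) = √(2823.48/9367.7) = 0.549004.
df = n − 2 = 230.
t* = t_{0.05, 230} = 1.651506.
Margin = t* × SE = 1.651506 × 0.549004 = 0.90668.
CI: 2.461 ± 0.90668 → (1.554, 3.368).
With 90% confidence, each one-unit increase in daily sodium intake is associated with a change of between 1.554 and 3.368 mmHg in systolic blood pressure.

(1.554, 3.368)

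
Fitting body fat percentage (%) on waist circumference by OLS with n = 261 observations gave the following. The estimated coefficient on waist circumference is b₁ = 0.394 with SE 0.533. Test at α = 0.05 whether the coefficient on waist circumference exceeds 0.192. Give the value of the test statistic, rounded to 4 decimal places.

t = 0.3790

H₀: β₁ = 0.192 vs H₁: β₁ > 0.192.
t = (b₁ − β₁⁰)/SE = (0.394 − 0.192) / 0.533 = 0.3790.
df = n − 2 = 261 − 2 = 259.
One-sided p ≈ 0.3525, which is ≥ 0.05, so fail to reject H₀.
The data do not give significant evidence that the true slope on waist circumference exceeds 0.192 % per unit.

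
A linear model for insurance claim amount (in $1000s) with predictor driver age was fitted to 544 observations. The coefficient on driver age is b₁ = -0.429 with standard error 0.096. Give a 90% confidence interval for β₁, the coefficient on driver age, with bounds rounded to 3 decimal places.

(-0.587, -0.271)

df = n − 2 = 544 − 2 = 542.
t* = t_{0.05, 542} = 1.64767.
Margin = t* × SE = 1.64767 × 0.096 = 0.15818.
CI: -0.429 ± 0.15818 → (-0.587, -0.271).
With 90% confidence, each one-unit increase in driver age is associated with a change of between -0.587 and -0.271 $1000s in insurance claim amount.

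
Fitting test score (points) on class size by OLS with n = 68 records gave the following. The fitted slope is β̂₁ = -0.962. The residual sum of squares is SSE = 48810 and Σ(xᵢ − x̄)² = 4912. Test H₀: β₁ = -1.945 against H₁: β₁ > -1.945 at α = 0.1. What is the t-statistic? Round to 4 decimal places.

t = 2.5334

MSE = SSE/(n − 2) = 48810/66 = 739.545.
SE(β̂₁) = √(MSE/Sₓₓ) = √(739.545/4912) = 0.388019.
t = (-0.962 − (-1.945)) / 0.388019 = 2.5334.
df = n − 2 = 66.
One-sided p ≈ 0.0068, which is < 0.1, so reject H₀.
There is evidence that the true slope on class size exceeds -1.945 points per unit.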